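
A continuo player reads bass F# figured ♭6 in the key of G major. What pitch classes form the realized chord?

The written figures ♭6 are shorthand for 6/3: the 3 is implied.
A third above F# in this key is A.
A sixth above F# in this key is D, lowered to Db by the flat.

F#, A, Db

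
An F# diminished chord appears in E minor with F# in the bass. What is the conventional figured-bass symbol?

no figures

F# is the root of F# diminished, so the chord is in root position.
A triad in root position is figured 5/3, conventionally abbreviated (no figures — root-position triad).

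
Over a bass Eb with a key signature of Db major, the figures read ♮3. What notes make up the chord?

Eb, G, Bb

The written figures ♮3 are shorthand for 5/3: the 5 is implied.
A third above Eb in this key is Gb, made natural (G) by the ♮ figure.
A fifth above Eb in this key is Bb.
Together with the bass Eb, this spells Eb major in root position.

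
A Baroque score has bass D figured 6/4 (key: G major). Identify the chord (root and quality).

G major

The figures 6/4 indicate a triad in second inversion.
In second inversion the root lies a fourth above the bass: a fourth above D in G major is G.
The chord tones are D, G, B, giving G major.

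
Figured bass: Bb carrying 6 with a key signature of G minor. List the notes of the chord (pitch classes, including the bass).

The written figures 6 are shorthand for 6/3: the 3 is implied.
A third above Bb in this key is D.
A sixth above Bb in this key is G.
Together with the bass Bb, this spells G minor in first inversion.

Bb, D, G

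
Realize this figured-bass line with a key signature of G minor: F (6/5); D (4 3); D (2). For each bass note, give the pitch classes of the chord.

F, A, C, D | D, F, G, Bb | D, Eb, G, Bb

F (6/5/3): F, A, C, D.
D (6/4/3): D, F, G, Bb.
D (6/4/2): D, Eb, G, Bb.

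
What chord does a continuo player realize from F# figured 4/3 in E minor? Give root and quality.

The figures 4/3 indicate a seventh chord in second inversion.
In second inversion the root lies a fourth above the bass: a fourth above F# in E minor is B.
The chord tones are F#, A, B, D, giving B minor seventh.

B minor seventh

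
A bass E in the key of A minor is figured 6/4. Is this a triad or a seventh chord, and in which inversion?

triad, second inversion

Intervals of 6/4 above the bass form a triad; the bass is the fifth, so this is second inversion.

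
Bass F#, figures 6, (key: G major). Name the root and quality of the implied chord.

The figures 6 indicate a triad in first inversion.
In first inversion the root lies a sixth above the bass: a sixth above F# in G major is D.
The chord tones are F#, A, D, giving D major.

D major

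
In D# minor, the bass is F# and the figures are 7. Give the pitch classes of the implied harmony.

F#, A#, C#, E#

The written figures 7 are shorthand for 7/5/3: the 5/3 are implied.
A third above F# in this key is A#.
A fifth above F# in this key is C#.
A seventh above F# in this key is E#.
Together with the bass F#, this spells F# major seventh in root position.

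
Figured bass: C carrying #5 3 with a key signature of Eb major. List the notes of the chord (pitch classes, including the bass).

A third above C in this key is Eb.
A fifth above C in this key is G, raised to G# by the sharp.

C, Eb, G#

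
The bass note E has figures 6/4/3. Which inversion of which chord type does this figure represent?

Intervals of 6/4/3 above the bass form a seventh chord; the bass is the fifth, so this is second inversion.

seventh chord, second inversion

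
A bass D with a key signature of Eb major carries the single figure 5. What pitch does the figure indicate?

Ab

Counting 4 letter steps above D lands on A; in Eb major, that letter is Ab.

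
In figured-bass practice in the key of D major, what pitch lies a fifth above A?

Counting 4 letter steps above A lands on E; in D major, that letter is E.

E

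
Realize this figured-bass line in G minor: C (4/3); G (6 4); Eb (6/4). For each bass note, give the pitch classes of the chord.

C, Eb, F, A | G, C, Eb | Eb, A, C

C (6/4/3): C, Eb, F, A.
G (6/4): G, C, Eb.
Eb (6/4): Eb, A, C.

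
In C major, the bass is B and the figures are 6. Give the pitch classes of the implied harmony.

B, D, G

The written figures 6 are shorthand for 6/3: the 3 is implied.
A third above B in this key is D.
A sixth above B in this key is G.
Together with the bass B, this spells G major in first inversion.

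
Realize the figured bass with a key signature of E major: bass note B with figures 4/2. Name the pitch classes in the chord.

The written figures 4/2 are shorthand for 6/4/2: the 6 is implied.
A second above B in this key is C#.
A fourth above B in this key is E.
A sixth above B in this key is G#.
Together with the bass B, this spells C# minor seventh in third inversion.

B, C#, E, G#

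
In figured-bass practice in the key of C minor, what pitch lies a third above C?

Counting 2 letter steps above C lands on E; in C minor, that letter is Eb.

Eb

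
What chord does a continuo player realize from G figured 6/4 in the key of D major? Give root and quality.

The figures 6/4 indicate a triad in second inversion.
In second inversion the root lies a fourth above the bass: a fourth above G in D major is C#.
The chord tones are G, C#, E, giving C# diminished.

C# diminished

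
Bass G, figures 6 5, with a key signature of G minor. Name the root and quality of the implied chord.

The figures 6 5 indicate a seventh chord in first inversion.
In first inversion the root lies a sixth above the bass: a sixth above G in G minor is Eb.
The chord tones are G, Bb, D, Eb, giving Eb major seventh.

Eb major seventh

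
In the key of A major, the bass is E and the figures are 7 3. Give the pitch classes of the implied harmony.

The written figures 7 3 are shorthand for 7/5/3: the 5 is implied.
A third above E in this key is G#.
A fifth above E in this key is B.
A seventh above E in this key is D.
Together with the bass E, this spells E dominant seventh in root position.

E, G#, B, D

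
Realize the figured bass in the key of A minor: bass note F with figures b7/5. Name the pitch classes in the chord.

F, A, C, Eb

The written figures b7/5 are shorthand for 7/5/3: the 3 is implied.
A third above F in this key is A.
A fifth above F in this key is C.
A seventh above F in this key is E, lowered to Eb by the flat.
Together with the bass F, this spells F dominant seventh in root position.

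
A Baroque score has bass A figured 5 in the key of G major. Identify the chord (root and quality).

A minor

The figures 5 indicate a triad in root position.
In root position the bass is the root, so the root is A.
The chord tones are A, C, E, giving A minor.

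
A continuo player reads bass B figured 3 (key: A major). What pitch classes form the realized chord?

The written figures 3 are shorthand for 5/3: the 5 is implied.
A third above B in this key is D.
A fifth above B in this key is F#.
Together with the bass B, this spells B minor in root position.

B, D, F#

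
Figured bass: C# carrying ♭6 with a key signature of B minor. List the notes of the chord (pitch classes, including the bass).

C#, E, Ab

The written figures ♭6 are shorthand for 6/3: the 3 is implied.
A third above C# in this key is E.
A sixth above C# in this key is A, lowered to Ab by the flat.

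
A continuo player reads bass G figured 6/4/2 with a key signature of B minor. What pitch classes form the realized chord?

G, A, C#, E

A second above G in this key is A.
A fourth above G in this key is C#.
A sixth above G in this key is E.
Together with the bass G, this spells A dominant seventh in third inversion.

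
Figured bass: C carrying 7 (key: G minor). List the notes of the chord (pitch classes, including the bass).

C, Eb, G, Bb

The written figures 7 are shorthand for 7/5/3: the 5/3 are implied.
A third above C in this key is Eb.
A fifth above C in this key is G.
A seventh above C in this key is Bb.
Together with the bass C, this spells C minor seventh in root position.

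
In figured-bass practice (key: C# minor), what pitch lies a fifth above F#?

Counting 4 letter steps above F# lands on C; in C# minor, that letter is C#.

C#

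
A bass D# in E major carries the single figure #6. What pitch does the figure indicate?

B#

Counting 5 letter steps above D# lands on B; in E major, that letter is B.
The #6 figure raises it a semitone, giving B#.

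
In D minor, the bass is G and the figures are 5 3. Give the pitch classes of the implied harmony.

G, Bb, D

A third above G in this key is Bb.
A fifth above G in this key is D.
Together with the bass G, this spells G minor in root position.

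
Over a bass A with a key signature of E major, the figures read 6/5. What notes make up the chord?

A, C#, E, F#

The written figures 6/5 are shorthand for 6/5/3: the 3 is implied.
A third above A in this key is C#.
A fifth above A in this key is E.
A sixth above A in this key is F#.
Together with the bass A, this spells F# minor seventh in first inversion.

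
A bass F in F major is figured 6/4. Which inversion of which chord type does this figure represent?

triad, second inversion

Intervals of 6/4 above the bass form a triad; the bass is the fifth, so this is second inversion.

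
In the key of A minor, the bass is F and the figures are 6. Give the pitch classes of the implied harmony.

The written figures 6 are shorthand for 6/3: the 3 is implied.
A third above F in this key is A.
A sixth above F in this key is D.
Together with the bass F, this spells D minor in first inversion.

F, A, D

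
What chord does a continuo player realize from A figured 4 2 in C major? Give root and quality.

The figures 4 2 indicate a seventh chord in third inversion.
In third inversion the root lies a second above the bass: a second above A in C major is B.
The chord tones are A, B, D, F, giving B half-diminished seventh.

B half-diminished seventh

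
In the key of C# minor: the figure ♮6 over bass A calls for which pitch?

Counting 5 letter steps above A lands on F; in C# minor, that letter is F#.
The ♮6 figure makes it natural, giving F.

F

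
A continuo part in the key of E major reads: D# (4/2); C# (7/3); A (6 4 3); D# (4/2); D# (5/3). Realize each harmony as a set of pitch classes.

D#, E, G#, B | C#, E, G#, B | A, C#, D#, F# | D#, E, G#, B | D#, F#, A

D# (6/4/2): D#, E, G#, B.
C# (7/5/3): C#, E, G#, B.
A (6/4/3): A, C#, D#, F#.
D# (6/4/2): D#, E, G#, B.
D# (5/3): D#, F#, A.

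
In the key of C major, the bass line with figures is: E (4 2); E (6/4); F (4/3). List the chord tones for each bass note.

E, F, A, C | E, A, C | F, A, B, D

E (6/4/2): E, F, A, C.
E (6/4): E, A, C.
F (6/4/3): F, A, B, D.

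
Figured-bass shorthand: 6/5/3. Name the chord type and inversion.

seventh chord, first inversion

Intervals of 6/5/3 above the bass form a seventh chord; the bass is the third, so this is first inversion.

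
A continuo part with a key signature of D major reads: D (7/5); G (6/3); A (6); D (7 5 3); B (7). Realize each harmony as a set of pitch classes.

D, F#, A, C# | G, B, E | A, C#, F# | D, F#, A, C# | B, D, F#, A

D (7/5/3): D, F#, A, C#.
G (6/3): G, B, E.
A (6/3): A, C#, F#.
D (7/5/3): D, F#, A, C#.
B (7/5/3): B, D, F#, A.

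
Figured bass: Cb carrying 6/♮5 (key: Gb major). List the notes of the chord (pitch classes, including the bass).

Cb, Eb, G, Ab

The written figures 6/♮5 are shorthand for 6/5/3: the 3 is implied.
A third above Cb in this key is Eb.
A fifth above Cb in this key is Gb, made natural (G) by the ♮ figure.
A sixth above Cb in this key is Ab.
Together with the bass Cb, this spells Ab minor-major seventh in first inversion.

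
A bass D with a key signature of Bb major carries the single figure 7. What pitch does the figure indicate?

C

Counting 6 letter steps above D lands on C; in Bb major, that letter is C.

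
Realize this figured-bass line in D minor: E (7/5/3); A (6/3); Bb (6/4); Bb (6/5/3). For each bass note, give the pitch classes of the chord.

E (7/5/3): E, G, Bb, D.
A (6/3): A, C, F.
Bb (6/4): Bb, E, G.
Bb (6/5/3): Bb, D, F, G.

E, G, Bb, D | A, C, F | Bb, E, G | Bb, D, F, G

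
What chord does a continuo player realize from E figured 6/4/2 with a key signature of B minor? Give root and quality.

The figures 6/4/2 indicate a seventh chord in third inversion.
In third inversion the root lies a second above the bass: a second above E in B minor is F#.
The chord tones are E, F#, A, C#, giving F# minor seventh.

F# minor seventh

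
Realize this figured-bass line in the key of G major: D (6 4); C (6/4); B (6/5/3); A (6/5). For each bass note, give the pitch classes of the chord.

D (6/4): D, G, B.
C (6/4): C, F#, A.
B (6/5/3): B, D, F#, G.
A (6/5/3): A, C, E, F#.

D, G, B | C, F#, A | B, D, F#, G | A, C, E, F#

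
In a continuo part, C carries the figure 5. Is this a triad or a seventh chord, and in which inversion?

5 is shorthand for 5/3.
Intervals of 5/3 above the bass form a triad; the bass is the root, so this is root position.

triad, root position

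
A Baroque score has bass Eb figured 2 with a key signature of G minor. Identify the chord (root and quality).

F dominant seventh

The figures 2 indicate a seventh chord in third inversion.
In third inversion the root lies a second above the bass: a second above Eb in G minor is F.
The chord tones are Eb, F, A, C, giving F dominant seventh.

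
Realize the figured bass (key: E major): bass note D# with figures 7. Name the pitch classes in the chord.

The written figures 7 are shorthand for 7/5/3: the 5/3 are implied.
A third above D# in this key is F#.
A fifth above D# in this key is A.
A seventh above D# in this key is C#.
Together with the bass D#, this spells D# half-diminished seventh in root position.

D#, F#, A, C#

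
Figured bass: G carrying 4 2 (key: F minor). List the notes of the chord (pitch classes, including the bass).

G, Ab, C, Eb

The written figures 4 2 are shorthand for 6/4/2: the 6 is implied.
A second above G in this key is Ab.
A fourth above G in this key is C.
A sixth above G in this key is Eb.
Together with the bass G, this spells Ab major seventh in third inversion.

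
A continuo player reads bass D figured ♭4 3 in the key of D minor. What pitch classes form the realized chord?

D, F, Gb, Bb

The written figures ♭4 3 are shorthand for 6/4/3: the 6 is implied.
A third above D in this key is F.
A fourth above D in this key is G, lowered to Gb by the flat.
A sixth above D in this key is Bb.
Together with the bass D, this spells Gb augmented major seventh in second inversion.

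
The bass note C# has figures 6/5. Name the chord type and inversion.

6/5 is shorthand for 6/5/3.
Intervals of 6/5/3 above the bass form a seventh chord; the bass is the third, so this is first inversion.

seventh chord, first inversion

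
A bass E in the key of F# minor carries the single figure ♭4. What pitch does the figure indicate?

Ab

Counting 3 letter steps above E lands on A; in F# minor, that letter is A.
The b4 figure lowers it a semitone, giving Ab.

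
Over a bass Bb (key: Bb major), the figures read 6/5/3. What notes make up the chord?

Bb, D, F, G

A third above Bb in this key is D.
A fifth above Bb in this key is F.
A sixth above Bb in this key is G.
Together with the bass Bb, this spells G minor seventh in first inversion.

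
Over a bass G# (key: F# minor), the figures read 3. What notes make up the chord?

G#, B, D

The written figures 3 are shorthand for 5/3: the 5 is implied.
A third above G# in this key is B.
A fifth above G# in this key is D.
Together with the bass G#, this spells G# diminished in root position.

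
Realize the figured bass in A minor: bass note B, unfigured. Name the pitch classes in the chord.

B, D, F

An unfigured bass implies 5/3.
A third above B in this key is D.
A fifth above B in this key is F.
Together with the bass B, this spells B diminished in root position.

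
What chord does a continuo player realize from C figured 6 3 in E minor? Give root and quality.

The figures 6 3 indicate a triad in first inversion.
In first inversion the root lies a sixth above the bass: a sixth above C in E minor is A.
The chord tones are C, E, A, giving A minor.

A minor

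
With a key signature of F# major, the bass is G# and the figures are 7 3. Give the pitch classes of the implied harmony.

The written figures 7 3 are shorthand for 7/5/3: the 5 is implied.
A third above G# in this key is B.
A fifth above G# in this key is D#.
A seventh above G# in this key is F#.
Together with the bass G#, this spells G# minor seventh in root position.

G#, B, D#, F#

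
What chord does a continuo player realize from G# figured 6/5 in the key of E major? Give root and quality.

The figures 6/5 indicate a seventh chord in first inversion.
In first inversion the root lies a sixth above the bass: a sixth above G# in E major is E.
The chord tones are G#, B, D#, E, giving E major seventh.

E major seventh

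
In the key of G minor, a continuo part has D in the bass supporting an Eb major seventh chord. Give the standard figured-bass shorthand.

D is the seventh of Eb major seventh, so the chord is in third inversion.
A seventh chord in third inversion is figured 6/4/2, conventionally abbreviated 4/2.

4/2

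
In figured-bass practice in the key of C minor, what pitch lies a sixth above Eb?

Counting 5 letter steps above Eb lands on C; in C minor, that letter is C.

C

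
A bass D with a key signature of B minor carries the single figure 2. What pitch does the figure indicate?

Counting 1 letter step above D lands on E; in B minor, that letter is E.

E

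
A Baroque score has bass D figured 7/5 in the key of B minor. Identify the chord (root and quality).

D major seventh

The figures 7/5 indicate a seventh chord in root position.
In root position the bass is the root, so the root is D.
The chord tones are D, F#, A, C#, giving D major seventh.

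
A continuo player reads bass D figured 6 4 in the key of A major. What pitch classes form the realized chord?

D, G#, B

A fourth above D in this key is G#.
A sixth above D in this key is B.
Together with the bass D, this spells G# diminished in second inversion.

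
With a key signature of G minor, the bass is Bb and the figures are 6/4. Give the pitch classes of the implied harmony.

A fourth above Bb in this key is Eb.
A sixth above Bb in this key is G.
Together with the bass Bb, this spells Eb major in second inversion.

Bb, Eb, G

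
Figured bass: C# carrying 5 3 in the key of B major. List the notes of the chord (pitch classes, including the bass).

C#, E, G#

A third above C# in this key is E.
A fifth above C# in this key is G#.
Together with the bass C#, this spells C# minor in root position.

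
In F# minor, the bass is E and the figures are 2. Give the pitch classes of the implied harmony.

E, F#, A, C#

The written figures 2 are shorthand for 6/4/2: the 6/4 are implied.
A second above E in this key is F#.
A fourth above E in this key is A.
A sixth above E in this key is C#.
Together with the bass E, this spells F# minor seventh in third inversion.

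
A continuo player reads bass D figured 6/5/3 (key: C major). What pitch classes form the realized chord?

A third above D in this key is F.
A fifth above D in this key is A.
A sixth above D in this key is B.
Together with the bass D, this spells B half-diminished seventh in first inversion.

D, F, A, B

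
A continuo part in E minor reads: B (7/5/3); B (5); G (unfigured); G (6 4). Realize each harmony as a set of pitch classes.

B, D, F#, A | B, D, F# | G, B, D | G, C, E

B (7/5/3): B, D, F#, A.
B (5/3): B, D, F#.
G (5/3): G, B, D.
G (6/4): G, C, E.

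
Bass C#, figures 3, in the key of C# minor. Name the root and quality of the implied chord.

C# minor

The figures 3 indicate a triad in root position.
In root position the bass is the root, so the root is C#.
The chord tones are C#, E, G#, giving C# minor.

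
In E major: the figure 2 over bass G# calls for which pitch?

A

Counting 1 letter step above G# lands on A; in E major, that letter is A.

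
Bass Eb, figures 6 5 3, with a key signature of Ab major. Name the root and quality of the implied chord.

C minor seventh

The figures 6 5 3 indicate a seventh chord in first inversion.
In first inversion the root lies a sixth above the bass: a sixth above Eb in Ab major is C.
The chord tones are Eb, G, Bb, C, giving C minor seventh.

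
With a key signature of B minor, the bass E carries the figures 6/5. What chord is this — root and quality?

C# half-diminished seventh

The figures 6/5 indicate a seventh chord in first inversion.
In first inversion the root lies a sixth above the bass: a sixth above E in B minor is C#.
The chord tones are E, G, B, C#, giving C# half-diminished seventh.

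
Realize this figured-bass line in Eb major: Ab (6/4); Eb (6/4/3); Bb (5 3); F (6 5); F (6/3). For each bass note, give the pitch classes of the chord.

Ab (6/4): Ab, D, F.
Eb (6/4/3): Eb, G, Ab, C.
Bb (5/3): Bb, D, F.
F (6/5/3): F, Ab, C, D.
F (6/3): F, Ab, D.

Ab, D, F | Eb, G, Ab, C | Bb, D, F | F, Ab, C, D | F, Ab, D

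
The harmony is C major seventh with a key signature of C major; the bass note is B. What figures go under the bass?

4/2

B is the seventh of C major seventh, so the chord is in third inversion.
A seventh chord in third inversion is figured 6/4/2, conventionally abbreviated 4/2.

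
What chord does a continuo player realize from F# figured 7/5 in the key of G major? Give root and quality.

The figures 7/5 indicate a seventh chord in root position.
In root position the bass is the root, so the root is F#.
The chord tones are F#, A, C, E, giving F# half-diminished seventh.

F# half-diminished seventh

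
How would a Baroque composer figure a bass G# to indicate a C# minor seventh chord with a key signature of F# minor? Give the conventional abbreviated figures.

G# is the fifth of C# minor seventh, so the chord is in second inversion.
A seventh chord in second inversion is figured 6/4/3, conventionally abbreviated 4/3.

4/3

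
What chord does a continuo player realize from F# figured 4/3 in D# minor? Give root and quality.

The figures 4/3 indicate a seventh chord in second inversion.
In second inversion the root lies a fourth above the bass: a fourth above F# in D# minor is B.
The chord tones are F#, A#, B, D#, giving B major seventh.

B major seventh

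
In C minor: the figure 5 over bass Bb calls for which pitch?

Counting 4 letter steps above Bb lands on F; in C minor, that letter is F.

F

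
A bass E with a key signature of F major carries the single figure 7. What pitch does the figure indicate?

D

Counting 6 letter steps above E lands on D; in F major, that letter is D.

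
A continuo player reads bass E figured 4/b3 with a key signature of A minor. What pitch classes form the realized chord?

The written figures 4/b3 are shorthand for 6/4/3: the 6 is implied.
A third above E in this key is G, lowered to Gb by the flat.
A fourth above E in this key is A.
A sixth above E in this key is C.

E, Gb, A, C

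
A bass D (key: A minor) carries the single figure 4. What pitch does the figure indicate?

Counting 3 letter steps above D lands on G; in A minor, that letter is G.

G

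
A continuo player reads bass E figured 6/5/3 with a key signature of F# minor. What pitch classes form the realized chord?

E, G#, B, C#

A third above E in this key is G#.
A fifth above E in this key is B.
A sixth above E in this key is C#.
Together with the bass E, this spells C# minor seventh in first inversion.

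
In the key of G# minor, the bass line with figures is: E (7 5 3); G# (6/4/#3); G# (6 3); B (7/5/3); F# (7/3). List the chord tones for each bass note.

E, G#, B, D# | G#, B#, C#, E | G#, B, E | B, D#, F#, A# | F#, A#, C#, E

E (7/5/3): E, G#, B, D#.
G# (6/4/#3): G#, B#, C#, E.
G# (6/3): G#, B, E.
B (7/5/3): B, D#, F#, A#.
F# (7/5/3): F#, A#, C#, E.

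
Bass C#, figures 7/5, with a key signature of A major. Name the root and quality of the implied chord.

C# minor seventh

The figures 7/5 indicate a seventh chord in root position.
In root position the bass is the root, so the root is C#.
The chord tones are C#, E, G#, B, giving C# minor seventh.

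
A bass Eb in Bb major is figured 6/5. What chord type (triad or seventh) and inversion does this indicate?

seventh chord, first inversion

6/5 is shorthand for 6/5/3.
Intervals of 6/5/3 above the bass form a seventh chord; the bass is the third, so this is first inversion.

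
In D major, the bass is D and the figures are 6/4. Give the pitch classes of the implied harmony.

A fourth above D in this key is G.
A sixth above D in this key is B.
Together with the bass D, this spells G major in second inversion.

D, G, B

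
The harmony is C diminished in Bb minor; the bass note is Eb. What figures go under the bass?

Eb is the third of C diminished, so the chord is in first inversion.
A triad in first inversion is figured 6/3, conventionally abbreviated 6.

6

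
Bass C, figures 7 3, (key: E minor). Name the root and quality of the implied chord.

C major seventh

The figures 7 3 indicate a seventh chord in root position.
In root position the bass is the root, so the root is C.
The chord tones are C, E, G, B, giving C major seventh.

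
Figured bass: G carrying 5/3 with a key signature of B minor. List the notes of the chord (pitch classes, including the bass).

G, B, D

A third above G in this key is B.
A fifth above G in this key is D.
Together with the bass G, this spells G major in root position.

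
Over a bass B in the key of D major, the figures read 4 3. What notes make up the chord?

B, D, E, G

The written figures 4 3 are shorthand for 6/4/3: the 6 is implied.
A third above B in this key is D.
A fourth above B in this key is E.
A sixth above B in this key is G.
Together with the bass B, this spells E minor seventh in second inversion.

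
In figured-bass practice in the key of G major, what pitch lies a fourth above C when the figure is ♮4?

Counting 3 letter steps above C lands on F; in G major, that letter is F#.
The ♮4 figure makes it natural, giving F.

F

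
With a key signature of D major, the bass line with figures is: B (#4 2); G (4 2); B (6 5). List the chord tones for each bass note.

B (6/#4/2): B, C#, E#, G.
G (6/4/2): G, A, C#, E.
B (6/5/3): B, D, F#, G.

B, C#, E#, G | G, A, C#, E | B, D, F#, G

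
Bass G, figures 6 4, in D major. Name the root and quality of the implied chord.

The figures 6 4 indicate a triad in second inversion.
In second inversion the root lies a fourth above the bass: a fourth above G in D major is C#.
The chord tones are G, C#, E, giving C# diminished.

C# diminished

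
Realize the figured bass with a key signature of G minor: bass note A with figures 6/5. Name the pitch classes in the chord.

A, C, Eb, F

The written figures 6/5 are shorthand for 6/5/3: the 3 is implied.
A third above A in this key is C.
A fifth above A in this key is Eb.
A sixth above A in this key is F.
Together with the bass A, this spells F dominant seventh in first inversion.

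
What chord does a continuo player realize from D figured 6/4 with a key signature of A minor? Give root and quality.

The figures 6/4 indicate a triad in second inversion.
In second inversion the root lies a fourth above the bass: a fourth above D in A minor is G.
The chord tones are D, G, B, giving G major.

G major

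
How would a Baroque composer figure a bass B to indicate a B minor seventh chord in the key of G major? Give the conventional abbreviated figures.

7

B is the root of B minor seventh, so the chord is in root position.
A seventh chord in root position is figured 7/5/3, conventionally abbreviated 7.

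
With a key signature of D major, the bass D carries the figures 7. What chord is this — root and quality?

The figures 7 indicate a seventh chord in root position.
In root position the bass is the root, so the root is D.
The chord tones are D, F#, A, C#, giving D major seventh.

D major seventh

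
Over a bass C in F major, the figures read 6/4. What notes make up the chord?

C, F, A

A fourth above C in this key is F.
A sixth above C in this key is A.
Together with the bass C, this spells F major in second inversion.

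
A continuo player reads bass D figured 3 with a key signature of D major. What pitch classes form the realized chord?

The written figures 3 are shorthand for 5/3: the 5 is implied.
A third above D in this key is F#.
A fifth above D in this key is A.
Together with the bass D, this spells D major in root position.

D, F#, A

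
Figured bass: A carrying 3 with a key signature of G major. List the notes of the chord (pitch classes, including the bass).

A, C, E

The written figures 3 are shorthand for 5/3: the 5 is implied.
A third above A in this key is C.
A fifth above A in this key is E.
Together with the bass A, this spells A minor in root position.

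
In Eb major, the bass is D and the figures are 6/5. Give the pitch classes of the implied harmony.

The written figures 6/5 are shorthand for 6/5/3: the 3 is implied.
A third above D in this key is F.
A fifth above D in this key is Ab.
A sixth above D in this key is Bb.
Together with the bass D, this spells Bb dominant seventh in first inversion.

D, F, Ab, Bb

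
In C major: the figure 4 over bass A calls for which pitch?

D

Counting 3 letter steps above A lands on D; in C major, that letter is D.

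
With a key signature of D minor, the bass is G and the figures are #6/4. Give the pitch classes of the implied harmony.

A fourth above G in this key is C.
A sixth above G in this key is E, raised to E# by the sharp.

G, C, E#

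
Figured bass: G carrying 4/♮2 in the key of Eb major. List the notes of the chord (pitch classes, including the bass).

G, A, C, Eb

The written figures 4/♮2 are shorthand for 6/4/2: the 6 is implied.
A second above G in this key is Ab, made natural (A) by the ♮ figure.
A fourth above G in this key is C.
A sixth above G in this key is Eb.
Together with the bass G, this spells A half-diminished seventh in third inversion.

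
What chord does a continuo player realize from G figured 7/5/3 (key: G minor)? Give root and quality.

The figures 7/5/3 indicate a seventh chord in root position.
In root position the bass is the root, so the root is G.
The chord tones are G, Bb, D, F, giving G minor seventh.

G minor seventh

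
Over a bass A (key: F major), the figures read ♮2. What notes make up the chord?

A, B, D, F

The written figures ♮2 are shorthand for 6/4/2: the 6/4 are implied.
A second above A in this key is Bb, made natural (B) by the ♮ figure.
A fourth above A in this key is D.
A sixth above A in this key is F.
Together with the bass A, this spells B half-diminished seventh in third inversion.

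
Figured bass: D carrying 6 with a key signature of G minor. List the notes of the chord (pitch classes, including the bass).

D, F, Bb

The written figures 6 are shorthand for 6/3: the 3 is implied.
A third above D in this key is F.
A sixth above D in this key is Bb.
Together with the bass D, this spells Bb major in first inversion.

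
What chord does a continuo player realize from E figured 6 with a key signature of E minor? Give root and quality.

C major

The figures 6 indicate a triad in first inversion.
In first inversion the root lies a sixth above the bass: a sixth above E in E minor is C.
The chord tones are E, G, C, giving C major.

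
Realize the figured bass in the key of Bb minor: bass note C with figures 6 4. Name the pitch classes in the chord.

A fourth above C in this key is F.
A sixth above C in this key is Ab.
Together with the bass C, this spells F minor in second inversion.

C, F, Ab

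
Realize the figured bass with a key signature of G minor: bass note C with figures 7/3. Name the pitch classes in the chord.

C, Eb, G, Bb

The written figures 7/3 are shorthand for 7/5/3: the 5 is implied.
A third above C in this key is Eb.
A fifth above C in this key is G.
A seventh above C in this key is Bb.
Together with the bass C, this spells C minor seventh in root position.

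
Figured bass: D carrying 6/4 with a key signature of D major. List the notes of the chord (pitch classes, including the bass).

A fourth above D in this key is G.
A sixth above D in this key is B.
Together with the bass D, this spells G major in second inversion.

D, G, B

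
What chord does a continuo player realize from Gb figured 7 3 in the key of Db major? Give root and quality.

The figures 7 3 indicate a seventh chord in root position.
In root position the bass is the root, so the root is Gb.
The chord tones are Gb, Bb, Db, F, giving Gb major seventh.

Gb major seventh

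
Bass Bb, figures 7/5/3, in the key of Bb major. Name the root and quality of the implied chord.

The figures 7/5/3 indicate a seventh chord in root position.
In root position the bass is the root, so the root is Bb.
The chord tones are Bb, D, F, A, giving Bb major seventh.

Bb major seventh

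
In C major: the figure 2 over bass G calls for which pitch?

Counting 1 letter step above G lands on A; in C major, that letter is A.

A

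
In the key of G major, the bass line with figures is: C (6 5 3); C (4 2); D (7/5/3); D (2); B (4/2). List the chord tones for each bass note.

C (6/5/3): C, E, G, A.
C (6/4/2): C, D, F#, A.
D (7/5/3): D, F#, A, C.
D (6/4/2): D, E, G, B.
B (6/4/2): B, C, E, G.

C, E, G, A | C, D, F#, A | D, F#, A, C | D, E, G, B | B, C, E, G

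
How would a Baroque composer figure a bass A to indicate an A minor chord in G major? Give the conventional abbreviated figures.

no figures

A is the root of A minor, so the chord is in root position.
A triad in root position is figured 5/3, conventionally abbreviated (no figures — root-position triad).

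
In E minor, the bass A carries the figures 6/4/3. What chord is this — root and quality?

D dominant seventh

The figures 6/4/3 indicate a seventh chord in second inversion.
In second inversion the root lies a fourth above the bass: a fourth above A in E minor is D.
The chord tones are A, C, D, F#, giving D dominant seventh.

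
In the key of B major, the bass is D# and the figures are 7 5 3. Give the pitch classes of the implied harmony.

D#, F#, A#, C#

A third above D# in this key is F#.
A fifth above D# in this key is A#.
A seventh above D# in this key is C#.
Together with the bass D#, this spells D# minor seventh in root position.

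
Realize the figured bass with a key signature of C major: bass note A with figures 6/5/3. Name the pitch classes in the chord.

A, C, E, F

A third above A in this key is C.
A fifth above A in this key is E.
A sixth above A in this key is F.
Together with the bass A, this spells F major seventh in first inversion.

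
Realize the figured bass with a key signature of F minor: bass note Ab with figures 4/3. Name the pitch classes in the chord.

The written figures 4/3 are shorthand for 6/4/3: the 6 is implied.
A third above Ab in this key is C.
A fourth above Ab in this key is Db.
A sixth above Ab in this key is F.
Together with the bass Ab, this spells Db major seventh in second inversion.

Ab, C, Db, F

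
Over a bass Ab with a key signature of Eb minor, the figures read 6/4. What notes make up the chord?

Ab, Db, F

A fourth above Ab in this key is Db.
A sixth above Ab in this key is F.
Together with the bass Ab, this spells Db major in second inversion.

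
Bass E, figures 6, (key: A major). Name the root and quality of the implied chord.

The figures 6 indicate a triad in first inversion.
In first inversion the root lies a sixth above the bass: a sixth above E in A major is C#.
The chord tones are E, G#, C#, giving C# minor.

C# minor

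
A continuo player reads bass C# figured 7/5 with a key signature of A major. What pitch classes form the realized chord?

The written figures 7/5 are shorthand for 7/5/3: the 3 is implied.
A third above C# in this key is E.
A fifth above C# in this key is G#.
A seventh above C# in this key is B.
Together with the bass C#, this spells C# minor seventh in root position.

C#, E, G#, B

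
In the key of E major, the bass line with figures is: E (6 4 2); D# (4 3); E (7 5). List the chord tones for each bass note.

E (6/4/2): E, F#, A, C#.
D# (6/4/3): D#, F#, G#, B.
E (7/5/3): E, G#, B, D#.

E, F#, A, C# | D#, F#, G#, B | E, G#, B, D#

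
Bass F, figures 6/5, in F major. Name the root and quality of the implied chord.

D minor seventh

The figures 6/5 indicate a seventh chord in first inversion.
In first inversion the root lies a sixth above the bass: a sixth above F in F major is D.
The chord tones are F, A, C, D, giving D minor seventh.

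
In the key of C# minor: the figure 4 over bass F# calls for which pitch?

B

Counting 3 letter steps above F# lands on B; in C# minor, that letter is B.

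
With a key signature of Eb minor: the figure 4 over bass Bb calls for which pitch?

Eb

Counting 3 letter steps above Bb lands on E; in Eb minor, that letter is Eb.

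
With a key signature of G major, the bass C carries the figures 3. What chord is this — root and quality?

The figures 3 indicate a triad in root position.
In root position the bass is the root, so the root is C.
The chord tones are C, E, G, giving C major.

C major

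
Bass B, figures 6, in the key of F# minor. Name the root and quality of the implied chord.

The figures 6 indicate a triad in first inversion.
In first inversion the root lies a sixth above the bass: a sixth above B in F# minor is G#.
The chord tones are B, D, G#, giving G# diminished.

G# diminished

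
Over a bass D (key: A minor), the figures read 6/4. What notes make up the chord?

D, G, B

A fourth above D in this key is G.
A sixth above D in this key is B.
Together with the bass D, this spells G major in second inversion.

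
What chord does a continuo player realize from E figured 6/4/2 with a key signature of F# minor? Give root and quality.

The figures 6/4/2 indicate a seventh chord in third inversion.
In third inversion the root lies a second above the bass: a second above E in F# minor is F#.
The chord tones are E, F#, A, C#, giving F# minor seventh.

F# minor seventh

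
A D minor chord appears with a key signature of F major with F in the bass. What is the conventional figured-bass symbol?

F is the third of D minor, so the chord is in first inversion.
A triad in first inversion is figured 6/3, conventionally abbreviated 6.

6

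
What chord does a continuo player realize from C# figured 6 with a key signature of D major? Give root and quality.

A major

The figures 6 indicate a triad in first inversion.
In first inversion the root lies a sixth above the bass: a sixth above C# in D major is A.
The chord tones are C#, E, A, giving A major.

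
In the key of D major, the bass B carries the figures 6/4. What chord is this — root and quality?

E minor

The figures 6/4 indicate a triad in second inversion.
In second inversion the root lies a fourth above the bass: a fourth above B in D major is E.
The chord tones are B, E, G, giving E minor.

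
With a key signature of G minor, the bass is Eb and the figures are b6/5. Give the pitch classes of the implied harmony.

The written figures b6/5 are shorthand for 6/5/3: the 3 is implied.
A third above Eb in this key is G.
A fifth above Eb in this key is Bb.
A sixth above Eb in this key is C, lowered to Cb by the flat.
Together with the bass Eb, this spells Cb augmented major seventh in first inversion.

Eb, G, Bb, Cb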